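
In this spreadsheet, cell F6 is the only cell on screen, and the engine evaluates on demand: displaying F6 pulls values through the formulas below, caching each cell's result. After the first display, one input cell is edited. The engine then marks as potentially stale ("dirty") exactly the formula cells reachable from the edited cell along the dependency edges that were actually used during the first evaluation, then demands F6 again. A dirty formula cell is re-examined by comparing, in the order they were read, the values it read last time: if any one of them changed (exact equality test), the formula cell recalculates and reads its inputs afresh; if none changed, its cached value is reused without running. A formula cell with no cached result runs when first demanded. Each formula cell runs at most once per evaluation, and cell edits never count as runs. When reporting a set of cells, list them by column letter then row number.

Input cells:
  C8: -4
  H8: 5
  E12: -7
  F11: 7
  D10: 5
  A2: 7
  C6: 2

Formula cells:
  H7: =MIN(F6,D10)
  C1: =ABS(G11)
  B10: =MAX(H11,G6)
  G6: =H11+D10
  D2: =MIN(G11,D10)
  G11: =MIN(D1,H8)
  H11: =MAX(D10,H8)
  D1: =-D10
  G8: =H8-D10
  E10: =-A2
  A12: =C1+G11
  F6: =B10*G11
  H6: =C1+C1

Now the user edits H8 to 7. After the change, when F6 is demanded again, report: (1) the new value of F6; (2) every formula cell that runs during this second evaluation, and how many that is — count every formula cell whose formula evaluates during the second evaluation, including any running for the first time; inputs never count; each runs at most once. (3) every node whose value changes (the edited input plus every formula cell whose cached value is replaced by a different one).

F6 now evaluates to -60.
Run set: B10, F6, G6, G11, H11 (5 run).
Changed values: B10, F6, G6, H8, H11.

Initial pass — values computed on the first demand:
  D1 = -(5) = -5
  G11 = MIN(-5, 5) = -5
  H11 = MAX(5, 5) = 5
  G6 = 5 + 5 = 10
  B10 = MAX(5, 10) = 10
  F6 = 10 * -5 = -50

Second demand — change propagation:
  G11: re-runs because H8 5->7; new result -5 (unchanged).
  H11: re-runs because H8 5->7; new result 7.
  G6: re-runs because H11 5->7; new result 12.
  B10: re-runs because H11 5->7; G6 10->12; new result 12.
  F6: re-runs because B10 10->12; new result -60.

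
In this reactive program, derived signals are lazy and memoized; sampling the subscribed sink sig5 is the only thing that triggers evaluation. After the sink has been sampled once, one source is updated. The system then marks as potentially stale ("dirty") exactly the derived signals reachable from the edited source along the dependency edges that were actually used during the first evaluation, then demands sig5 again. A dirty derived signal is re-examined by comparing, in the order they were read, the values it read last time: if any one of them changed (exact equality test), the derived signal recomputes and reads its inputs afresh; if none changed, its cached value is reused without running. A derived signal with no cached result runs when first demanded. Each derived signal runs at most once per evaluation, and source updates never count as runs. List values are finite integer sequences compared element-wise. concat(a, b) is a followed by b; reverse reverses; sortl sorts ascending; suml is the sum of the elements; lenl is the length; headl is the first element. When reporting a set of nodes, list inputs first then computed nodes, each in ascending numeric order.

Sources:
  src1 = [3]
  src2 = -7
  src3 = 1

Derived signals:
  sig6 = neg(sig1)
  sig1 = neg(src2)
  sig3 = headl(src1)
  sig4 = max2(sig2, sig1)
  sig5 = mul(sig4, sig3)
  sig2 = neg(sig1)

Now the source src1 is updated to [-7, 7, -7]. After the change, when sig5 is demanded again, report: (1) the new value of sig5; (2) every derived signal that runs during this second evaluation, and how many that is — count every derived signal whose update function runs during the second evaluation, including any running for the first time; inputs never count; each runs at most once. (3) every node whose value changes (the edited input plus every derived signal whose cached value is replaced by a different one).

Demanding sig5 again yields -49.
2 derived signals run: sig3, sig5.
The nodes whose values change: src1, sig3, sig5.

First demand of the output computes:
  sig1 = neg(-7) = 7
  sig2 = neg(7) = -7
  sig3 = headl([3]) = 3
  sig4 = max2(-7, 7) = 7
  sig5 = mul(7, 3) = 21

After the edit, cleaning proceeds:
  sig3: a read changed (src1 [3]->[-7, 7, -7]) — executes, giving -7.
  sig5: a read changed (sig3 3->-7) — executes, giving -49.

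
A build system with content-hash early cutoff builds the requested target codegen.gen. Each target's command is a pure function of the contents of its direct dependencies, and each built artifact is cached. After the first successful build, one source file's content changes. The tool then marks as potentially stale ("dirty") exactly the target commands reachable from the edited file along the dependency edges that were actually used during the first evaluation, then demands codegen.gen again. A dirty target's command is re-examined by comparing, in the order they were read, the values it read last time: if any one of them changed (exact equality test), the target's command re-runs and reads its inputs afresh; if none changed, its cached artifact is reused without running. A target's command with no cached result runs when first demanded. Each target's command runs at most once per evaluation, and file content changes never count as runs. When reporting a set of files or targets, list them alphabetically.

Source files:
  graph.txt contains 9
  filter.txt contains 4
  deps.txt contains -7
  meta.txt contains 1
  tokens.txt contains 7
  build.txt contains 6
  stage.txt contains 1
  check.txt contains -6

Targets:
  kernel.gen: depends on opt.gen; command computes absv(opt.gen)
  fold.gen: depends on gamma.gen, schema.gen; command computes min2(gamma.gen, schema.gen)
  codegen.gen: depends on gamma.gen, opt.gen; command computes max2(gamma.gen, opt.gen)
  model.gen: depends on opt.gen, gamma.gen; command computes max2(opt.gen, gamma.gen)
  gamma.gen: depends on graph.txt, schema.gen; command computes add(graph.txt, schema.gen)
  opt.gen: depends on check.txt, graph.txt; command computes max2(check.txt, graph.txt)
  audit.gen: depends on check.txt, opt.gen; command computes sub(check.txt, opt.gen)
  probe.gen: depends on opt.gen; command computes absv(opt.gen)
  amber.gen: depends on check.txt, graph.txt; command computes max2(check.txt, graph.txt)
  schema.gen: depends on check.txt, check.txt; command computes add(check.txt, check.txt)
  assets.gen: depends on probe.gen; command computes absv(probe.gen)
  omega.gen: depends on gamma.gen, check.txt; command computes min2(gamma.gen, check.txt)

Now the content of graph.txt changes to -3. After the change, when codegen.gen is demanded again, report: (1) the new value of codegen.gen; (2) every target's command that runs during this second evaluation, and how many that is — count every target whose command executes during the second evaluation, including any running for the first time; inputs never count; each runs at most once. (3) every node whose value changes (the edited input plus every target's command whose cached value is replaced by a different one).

New value of codegen.gen: -3.
Target commands that run: codegen.gen, gamma.gen, opt.gen — 3 in total.
Values that change: codegen.gen, gamma.gen, graph.txt, opt.gen.

First evaluation (everything demanded from the output):
  opt.gen = max2(-6, 9) = 9
  schema.gen = add(-6, -6) = -12
  gamma.gen = add(9, -12) = -3
  codegen.gen = max2(-3, 9) = 9

Propagation after the edit:
  gamma.gen: runs — graph.txt 9->-3; result -15.
  opt.gen: runs — graph.txt 9->-3; result -3.
  codegen.gen: runs — gamma.gen -3->-15; opt.gen 9->-3; result -3.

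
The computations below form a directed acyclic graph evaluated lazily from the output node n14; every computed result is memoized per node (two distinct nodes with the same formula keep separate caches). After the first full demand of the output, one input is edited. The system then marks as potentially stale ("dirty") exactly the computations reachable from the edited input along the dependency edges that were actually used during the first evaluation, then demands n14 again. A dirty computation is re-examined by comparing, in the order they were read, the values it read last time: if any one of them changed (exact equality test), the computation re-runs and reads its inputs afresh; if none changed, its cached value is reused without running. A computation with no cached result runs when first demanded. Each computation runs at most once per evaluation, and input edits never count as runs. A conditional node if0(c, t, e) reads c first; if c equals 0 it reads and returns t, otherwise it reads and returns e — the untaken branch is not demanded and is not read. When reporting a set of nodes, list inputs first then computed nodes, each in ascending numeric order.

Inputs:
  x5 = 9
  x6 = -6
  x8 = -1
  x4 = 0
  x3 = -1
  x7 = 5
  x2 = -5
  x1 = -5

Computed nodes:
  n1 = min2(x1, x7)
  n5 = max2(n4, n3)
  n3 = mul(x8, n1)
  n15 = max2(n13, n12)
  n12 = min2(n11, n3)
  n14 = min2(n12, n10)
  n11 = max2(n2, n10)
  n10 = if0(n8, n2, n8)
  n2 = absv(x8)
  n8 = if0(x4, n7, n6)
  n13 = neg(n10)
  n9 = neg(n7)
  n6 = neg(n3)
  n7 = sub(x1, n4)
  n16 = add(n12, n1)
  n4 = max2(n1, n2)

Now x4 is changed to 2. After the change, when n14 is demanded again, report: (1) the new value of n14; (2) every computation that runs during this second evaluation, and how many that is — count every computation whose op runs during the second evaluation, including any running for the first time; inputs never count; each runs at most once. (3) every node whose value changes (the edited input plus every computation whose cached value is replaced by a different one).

First demand of the output computes:
  n1 = min2(-5, 5) = -5
  n2 = absv(-1) = 1
  n3 = mul(-1, -5) = 5
  n4 = max2(-5, 1) = 1
  n7 = sub(-5, 1) = -6
  n8 = if0(x4=0 -> then branch n7) = -6
  n10 = if0(n8=-6 -> else branch n8) = -6
  n11 = max2(1, -6) = 1
  n12 = min2(1, 5) = 1
  n14 = min2(1, -6) = -6

After the edit, cleaning proceeds:
  n6: had never run; runs now, result -5.
  n8: a read changed (x4 0->2) — executes, giving -5.
  n10: a read changed (n8 -6->-5; n8 -6->-5) — executes, giving -5.
  n11: a read changed (n10 -6->-5) — executes, giving 1 — identical to its old value.
  n12: dirty, but its reads are unchanged (n11 unchanged, n3 unchanged); cached 1 stands.
  n14: a read changed (n10 -6->-5) — executes, giving -5.

Note the branch switch — n6 had no cache and runs now for the first time.

Demanding n14 again yields -5.
5 computations run: n6, n8, n10, n11, n14.
The nodes whose values change: x4, n8, n10, n14.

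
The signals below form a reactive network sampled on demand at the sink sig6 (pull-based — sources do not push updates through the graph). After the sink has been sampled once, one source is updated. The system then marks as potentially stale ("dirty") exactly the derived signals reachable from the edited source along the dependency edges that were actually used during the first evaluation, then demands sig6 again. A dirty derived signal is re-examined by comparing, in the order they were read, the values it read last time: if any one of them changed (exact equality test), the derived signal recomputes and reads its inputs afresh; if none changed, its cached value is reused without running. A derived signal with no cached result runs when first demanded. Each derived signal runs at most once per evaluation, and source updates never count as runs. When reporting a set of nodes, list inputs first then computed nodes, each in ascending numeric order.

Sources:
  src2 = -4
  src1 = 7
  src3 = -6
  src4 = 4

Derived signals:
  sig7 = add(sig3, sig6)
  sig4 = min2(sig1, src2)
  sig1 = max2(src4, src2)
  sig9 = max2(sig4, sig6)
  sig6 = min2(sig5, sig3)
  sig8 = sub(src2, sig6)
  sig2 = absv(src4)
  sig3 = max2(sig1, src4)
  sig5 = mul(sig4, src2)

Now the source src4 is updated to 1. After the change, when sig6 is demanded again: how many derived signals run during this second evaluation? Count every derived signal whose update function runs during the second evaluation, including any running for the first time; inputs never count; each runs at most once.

Initial pass — values computed on the first demand:
  sig1 = max2(4, -4) = 4
  sig3 = max2(4, 4) = 4
  sig4 = min2(4, -4) = -4
  sig5 = mul(-4, -4) = 16
  sig6 = min2(16, 4) = 4

Second demand — change propagation:
  sig1: re-runs because src4 4->1; new result 1.
  sig3: re-runs because sig1 4->1; src4 4->1; new result 1.
  sig4: re-runs because sig1 4->1; new result -4 (unchanged).
  sig5: re-examined; everything it read last time is the same (sig4 unchanged, src2 unchanged) — cache 16 kept, no run.
  sig6: re-runs because sig3 4->1; new result 1.

The important point: at sig5 every value read last time is unchanged, so the dirty flag clears without a run.

Run set: sig1, sig3, sig4, sig6 (4 run).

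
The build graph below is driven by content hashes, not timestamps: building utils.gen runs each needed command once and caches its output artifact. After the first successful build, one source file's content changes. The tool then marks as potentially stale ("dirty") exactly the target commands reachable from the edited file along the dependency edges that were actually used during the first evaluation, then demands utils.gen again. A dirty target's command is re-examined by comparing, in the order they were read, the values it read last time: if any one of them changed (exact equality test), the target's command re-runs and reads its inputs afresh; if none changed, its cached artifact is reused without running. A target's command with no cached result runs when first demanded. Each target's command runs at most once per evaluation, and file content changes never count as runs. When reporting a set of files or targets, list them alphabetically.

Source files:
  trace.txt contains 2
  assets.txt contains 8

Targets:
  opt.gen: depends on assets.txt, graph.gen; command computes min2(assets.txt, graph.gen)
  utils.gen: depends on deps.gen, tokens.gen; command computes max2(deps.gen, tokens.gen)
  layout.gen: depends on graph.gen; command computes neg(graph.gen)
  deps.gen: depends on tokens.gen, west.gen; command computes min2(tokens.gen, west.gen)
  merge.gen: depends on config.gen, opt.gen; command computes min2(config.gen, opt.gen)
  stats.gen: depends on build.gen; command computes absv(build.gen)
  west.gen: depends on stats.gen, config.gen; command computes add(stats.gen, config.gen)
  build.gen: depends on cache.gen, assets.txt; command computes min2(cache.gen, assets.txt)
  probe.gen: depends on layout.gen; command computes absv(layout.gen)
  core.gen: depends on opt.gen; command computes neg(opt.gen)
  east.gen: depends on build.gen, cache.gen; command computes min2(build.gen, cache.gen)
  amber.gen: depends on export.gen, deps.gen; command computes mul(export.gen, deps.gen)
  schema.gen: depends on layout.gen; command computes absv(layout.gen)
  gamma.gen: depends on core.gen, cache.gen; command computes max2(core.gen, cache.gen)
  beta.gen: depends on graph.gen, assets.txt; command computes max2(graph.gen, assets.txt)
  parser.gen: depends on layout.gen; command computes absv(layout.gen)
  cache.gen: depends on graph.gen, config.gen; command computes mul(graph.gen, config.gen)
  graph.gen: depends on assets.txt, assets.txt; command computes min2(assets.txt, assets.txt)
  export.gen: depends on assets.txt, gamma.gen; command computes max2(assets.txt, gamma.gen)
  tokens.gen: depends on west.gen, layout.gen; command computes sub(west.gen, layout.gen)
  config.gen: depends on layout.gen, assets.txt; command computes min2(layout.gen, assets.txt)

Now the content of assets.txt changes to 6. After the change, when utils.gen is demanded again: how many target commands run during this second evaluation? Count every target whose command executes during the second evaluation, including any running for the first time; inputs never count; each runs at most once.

Run set: build.gen, cache.gen, config.gen, deps.gen, graph.gen, layout.gen, stats.gen, tokens.gen, utils.gen, west.gen (10 run).

Initial pass — values computed on the first demand:
  graph.gen = min2(8, 8) = 8
  layout.gen = neg(8) = -8
  config.gen = min2(-8, 8) = -8
  cache.gen = mul(8, -8) = -64
  build.gen = min2(-64, 8) = -64
  stats.gen = absv(-64) = 64
  west.gen = add(64, -8) = 56
  tokens.gen = sub(56, -8) = 64
  deps.gen = min2(64, 56) = 56
  utils.gen = max2(56, 64) = 64

Second demand — change propagation:
  graph.gen: re-runs because assets.txt 8->6; assets.txt 8->6; new result 6.
  layout.gen: re-runs because graph.gen 8->6; new result -6.
  config.gen: re-runs because layout.gen -8->-6; assets.txt 8->6; new result -6.
  cache.gen: re-runs because graph.gen 8->6; config.gen -8->-6; new result -36.
  build.gen: re-runs because cache.gen -64->-36; assets.txt 8->6; new result -36.
  stats.gen: re-runs because build.gen -64->-36; new result 36.
  west.gen: re-runs because stats.gen 64->36; config.gen -8->-6; new result 30.
  tokens.gen: re-runs because west.gen 56->30; layout.gen -8->-6; new result 36.
  deps.gen: re-runs because tokens.gen 64->36; west.gen 56->30; new result 30.
  utils.gen: re-runs because deps.gen 56->30; tokens.gen 64->36; new result 36.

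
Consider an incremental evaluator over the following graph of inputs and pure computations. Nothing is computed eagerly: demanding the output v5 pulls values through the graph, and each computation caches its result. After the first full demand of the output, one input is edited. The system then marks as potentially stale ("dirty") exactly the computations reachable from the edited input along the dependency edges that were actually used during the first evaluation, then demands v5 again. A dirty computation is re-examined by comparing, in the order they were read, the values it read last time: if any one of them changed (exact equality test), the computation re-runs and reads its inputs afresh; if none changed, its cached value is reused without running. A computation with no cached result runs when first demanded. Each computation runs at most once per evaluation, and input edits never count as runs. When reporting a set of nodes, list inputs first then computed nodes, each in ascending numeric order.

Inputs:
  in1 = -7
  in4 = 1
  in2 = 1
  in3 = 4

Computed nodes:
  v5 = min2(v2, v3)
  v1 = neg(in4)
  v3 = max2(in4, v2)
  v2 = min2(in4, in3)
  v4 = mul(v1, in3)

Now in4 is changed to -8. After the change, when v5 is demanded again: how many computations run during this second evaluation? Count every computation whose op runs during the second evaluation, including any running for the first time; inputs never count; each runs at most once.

Run set: v2, v3, v5 (3 run).

Initial pass — values computed on the first demand:
  v2 = min2(1, 4) = 1
  v3 = max2(1, 1) = 1
  v5 = min2(1, 1) = 1

Second demand — change propagation:
  v2: re-runs because in4 1->-8; new result -8.
  v3: re-runs because in4 1->-8; v2 1->-8; new result -8.
  v5: re-runs because v2 1->-8; v3 1->-8; new result -8.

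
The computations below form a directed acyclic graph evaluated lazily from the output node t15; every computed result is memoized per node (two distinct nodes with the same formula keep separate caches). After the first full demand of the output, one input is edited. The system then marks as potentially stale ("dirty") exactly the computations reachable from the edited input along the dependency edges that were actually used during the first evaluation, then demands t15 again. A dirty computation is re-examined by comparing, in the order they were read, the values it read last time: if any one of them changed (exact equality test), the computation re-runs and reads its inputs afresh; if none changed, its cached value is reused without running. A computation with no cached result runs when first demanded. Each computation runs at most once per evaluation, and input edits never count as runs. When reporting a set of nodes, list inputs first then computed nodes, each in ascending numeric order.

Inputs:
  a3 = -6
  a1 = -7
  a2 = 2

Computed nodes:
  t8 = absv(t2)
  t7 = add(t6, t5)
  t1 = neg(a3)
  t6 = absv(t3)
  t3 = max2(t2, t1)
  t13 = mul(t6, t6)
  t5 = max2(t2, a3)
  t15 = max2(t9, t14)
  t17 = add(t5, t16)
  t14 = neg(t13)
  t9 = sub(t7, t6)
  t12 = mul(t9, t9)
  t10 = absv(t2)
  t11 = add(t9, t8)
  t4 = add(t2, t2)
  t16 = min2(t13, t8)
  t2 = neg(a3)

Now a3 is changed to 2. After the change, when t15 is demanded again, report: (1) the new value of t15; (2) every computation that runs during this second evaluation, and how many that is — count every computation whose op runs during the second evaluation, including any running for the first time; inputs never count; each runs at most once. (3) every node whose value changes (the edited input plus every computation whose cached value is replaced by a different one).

Demanding t15 again yields 2.
10 computations run: t1, t2, t3, t5, t6, t7, t9, t13, t14, t15.
The nodes whose values change: a3, t1, t2, t3, t5, t6, t7, t9, t13, t14, t15.

First demand of the output computes:
  t1 = neg(-6) = 6
  t2 = neg(-6) = 6
  t3 = max2(6, 6) = 6
  t5 = max2(6, -6) = 6
  t6 = absv(6) = 6
  t7 = add(6, 6) = 12
  t9 = sub(12, 6) = 6
  t13 = mul(6, 6) = 36
  t14 = neg(36) = -36
  t15 = max2(6, -36) = 6

After the edit, cleaning proceeds:
  t1: a read changed (a3 -6->2) — executes, giving -2.
  t2: a read changed (a3 -6->2) — executes, giving -2.
  t3: a read changed (t2 6->-2; t1 6->-2) — executes, giving -2.
  t5: a read changed (t2 6->-2; a3 -6->2) — executes, giving 2.
  t6: a read changed (t3 6->-2) — executes, giving 2.
  t7: a read changed (t6 6->2; t5 6->2) — executes, giving 4.
  t9: a read changed (t7 12->4; t6 6->2) — executes, giving 2.
  t13: a read changed (t6 6->2; t6 6->2) — executes, giving 4.
  t14: a read changed (t13 36->4) — executes, giving -4.
  t15: a read changed (t9 6->2; t14 -36->-4) — executes, giving 2.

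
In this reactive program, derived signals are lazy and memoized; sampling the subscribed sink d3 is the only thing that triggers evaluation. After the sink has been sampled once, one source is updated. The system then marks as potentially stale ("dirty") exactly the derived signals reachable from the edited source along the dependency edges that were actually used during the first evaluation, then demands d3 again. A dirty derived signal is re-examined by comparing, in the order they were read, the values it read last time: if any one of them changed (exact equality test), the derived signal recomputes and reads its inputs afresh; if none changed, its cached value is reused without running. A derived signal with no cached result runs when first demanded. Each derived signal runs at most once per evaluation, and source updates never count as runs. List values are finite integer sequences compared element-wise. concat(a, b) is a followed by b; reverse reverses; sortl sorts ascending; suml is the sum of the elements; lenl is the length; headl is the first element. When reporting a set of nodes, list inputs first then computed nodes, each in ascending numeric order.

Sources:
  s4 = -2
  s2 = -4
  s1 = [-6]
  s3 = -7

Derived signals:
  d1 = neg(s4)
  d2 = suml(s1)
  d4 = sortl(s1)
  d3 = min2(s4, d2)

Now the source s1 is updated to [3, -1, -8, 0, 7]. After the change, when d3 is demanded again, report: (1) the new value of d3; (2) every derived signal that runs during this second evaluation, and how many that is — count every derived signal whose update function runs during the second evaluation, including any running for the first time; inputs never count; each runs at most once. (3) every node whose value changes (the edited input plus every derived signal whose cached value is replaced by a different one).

First demand of the output computes:
  d2 = suml([-6]) = -6
  d3 = min2(-2, -6) = -6

After the edit, cleaning proceeds:
  d2: a read changed (s1 [-6]->[3, -1, -8, 0, 7]) — executes, giving 1.
  d3: a read changed (d2 -6->1) — executes, giving -2.

Demanding d3 again yields -2.
2 derived signals run: d2, d3.
The nodes whose values change: s1, d2, d3.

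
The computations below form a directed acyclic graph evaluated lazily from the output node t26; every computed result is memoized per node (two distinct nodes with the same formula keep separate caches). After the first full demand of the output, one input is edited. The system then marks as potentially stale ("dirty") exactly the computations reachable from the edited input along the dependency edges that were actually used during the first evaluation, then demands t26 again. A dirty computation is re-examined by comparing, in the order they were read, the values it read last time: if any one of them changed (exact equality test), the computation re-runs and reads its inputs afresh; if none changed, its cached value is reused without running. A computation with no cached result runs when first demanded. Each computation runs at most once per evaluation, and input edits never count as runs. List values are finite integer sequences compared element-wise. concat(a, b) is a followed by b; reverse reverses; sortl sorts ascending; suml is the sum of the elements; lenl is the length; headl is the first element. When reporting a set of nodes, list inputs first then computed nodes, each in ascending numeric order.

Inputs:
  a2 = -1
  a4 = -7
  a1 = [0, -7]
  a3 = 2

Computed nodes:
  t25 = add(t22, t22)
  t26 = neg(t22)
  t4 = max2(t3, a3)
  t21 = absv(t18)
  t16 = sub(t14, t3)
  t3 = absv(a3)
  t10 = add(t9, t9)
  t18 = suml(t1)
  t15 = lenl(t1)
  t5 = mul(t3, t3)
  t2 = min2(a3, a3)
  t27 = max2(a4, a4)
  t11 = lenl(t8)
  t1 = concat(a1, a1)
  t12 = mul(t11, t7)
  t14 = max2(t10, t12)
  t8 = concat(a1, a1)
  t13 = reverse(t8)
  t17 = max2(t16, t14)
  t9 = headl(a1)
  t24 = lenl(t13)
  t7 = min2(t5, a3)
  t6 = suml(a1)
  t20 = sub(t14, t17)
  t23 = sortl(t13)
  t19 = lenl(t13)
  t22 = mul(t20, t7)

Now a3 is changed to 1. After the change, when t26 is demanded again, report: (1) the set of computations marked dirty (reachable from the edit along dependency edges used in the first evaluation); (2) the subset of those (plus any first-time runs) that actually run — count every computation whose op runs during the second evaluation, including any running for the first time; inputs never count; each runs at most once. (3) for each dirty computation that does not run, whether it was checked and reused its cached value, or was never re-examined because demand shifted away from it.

The edit dirties: t3, t5, t7, t12, t14, t16, t17, t20, t22, t26.
9 computations run: t3, t5, t7, t12, t14, t16, t17, t20, t22.
Cache hits after checking: t26.
Note where the cutoff bites: t26 is checked, finds nothing changed, and keeps its cache.

First demand of the output computes:
  t3 = absv(2) = 2
  t5 = mul(2, 2) = 4
  t7 = min2(4, 2) = 2
  t8 = concat([0, -7], [0, -7]) = [0, -7, 0, -7]
  t9 = headl([0, -7]) = 0
  t10 = add(0, 0) = 0
  t11 = lenl([0, -7, 0, -7]) = 4
  t12 = mul(4, 2) = 8
  t14 = max2(0, 8) = 8
  t16 = sub(8, 2) = 6
  t17 = max2(6, 8) = 8
  t20 = sub(8, 8) = 0
  t22 = mul(0, 2) = 0
  t26 = neg(0) = 0

After the edit, cleaning proceeds:
  t3: a read changed (a3 2->1) — executes, giving 1.
  t5: a read changed (t3 2->1; t3 2->1) — executes, giving 1.
  t7: a read changed (t5 4->1; a3 2->1) — executes, giving 1.
  t12: a read changed (t7 2->1) — executes, giving 4.
  t14: a read changed (t12 8->4) — executes, giving 4.
  t16: a read changed (t14 8->4; t3 2->1) — executes, giving 3.
  t17: a read changed (t16 6->3; t14 8->4) — executes, giving 4.
  t20: a read changed (t14 8->4; t17 8->4) — executes, giving 0 — identical to its old value.
  t22: a read changed (t7 2->1) — executes, giving 0 — identical to its old value.
  t26: dirty, but its reads are unchanged (t22 unchanged); cached 0 stands.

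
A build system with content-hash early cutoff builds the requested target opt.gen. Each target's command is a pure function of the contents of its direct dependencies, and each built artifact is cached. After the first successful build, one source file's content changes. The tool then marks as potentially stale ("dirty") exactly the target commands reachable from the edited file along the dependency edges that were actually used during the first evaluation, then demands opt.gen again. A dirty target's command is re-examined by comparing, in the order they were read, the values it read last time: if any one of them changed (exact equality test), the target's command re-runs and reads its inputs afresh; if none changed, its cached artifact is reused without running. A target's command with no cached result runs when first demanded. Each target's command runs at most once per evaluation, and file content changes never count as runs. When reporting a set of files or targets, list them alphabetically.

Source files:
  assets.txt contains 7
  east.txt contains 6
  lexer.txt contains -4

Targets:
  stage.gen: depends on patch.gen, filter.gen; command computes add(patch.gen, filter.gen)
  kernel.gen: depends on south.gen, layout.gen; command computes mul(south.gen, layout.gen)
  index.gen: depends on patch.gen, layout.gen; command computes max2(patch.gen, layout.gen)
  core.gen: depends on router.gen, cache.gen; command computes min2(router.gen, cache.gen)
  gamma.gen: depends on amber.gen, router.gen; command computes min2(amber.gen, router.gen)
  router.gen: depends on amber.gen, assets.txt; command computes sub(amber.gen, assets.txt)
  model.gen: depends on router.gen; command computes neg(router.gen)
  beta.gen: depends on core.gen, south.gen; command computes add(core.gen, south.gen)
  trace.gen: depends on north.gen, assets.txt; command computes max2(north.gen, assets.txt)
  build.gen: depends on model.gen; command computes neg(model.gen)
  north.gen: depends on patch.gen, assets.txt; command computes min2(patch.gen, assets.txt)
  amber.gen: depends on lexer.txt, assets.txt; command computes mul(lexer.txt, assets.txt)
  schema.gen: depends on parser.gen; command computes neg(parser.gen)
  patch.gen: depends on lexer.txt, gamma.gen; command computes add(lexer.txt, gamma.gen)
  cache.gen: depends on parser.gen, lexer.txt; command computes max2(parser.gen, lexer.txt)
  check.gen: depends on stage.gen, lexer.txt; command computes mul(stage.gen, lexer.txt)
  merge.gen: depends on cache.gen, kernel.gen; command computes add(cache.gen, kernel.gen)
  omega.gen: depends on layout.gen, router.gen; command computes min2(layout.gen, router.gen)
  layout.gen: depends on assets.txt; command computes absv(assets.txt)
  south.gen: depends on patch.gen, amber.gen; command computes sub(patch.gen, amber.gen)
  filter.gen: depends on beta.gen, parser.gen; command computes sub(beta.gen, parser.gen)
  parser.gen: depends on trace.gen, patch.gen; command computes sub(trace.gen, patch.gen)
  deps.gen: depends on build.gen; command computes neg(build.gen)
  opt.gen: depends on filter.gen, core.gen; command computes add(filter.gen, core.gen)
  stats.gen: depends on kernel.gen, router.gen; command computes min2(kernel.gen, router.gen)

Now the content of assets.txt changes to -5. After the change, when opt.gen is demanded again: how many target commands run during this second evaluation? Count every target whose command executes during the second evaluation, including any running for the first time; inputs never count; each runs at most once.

First evaluation (everything demanded from the output):
  amber.gen = mul(-4, 7) = -28
  router.gen = sub(-28, 7) = -35
  gamma.gen = min2(-28, -35) = -35
  patch.gen = add(-4, -35) = -39
  north.gen = min2(-39, 7) = -39
  south.gen = sub(-39, -28) = -11
  trace.gen = max2(-39, 7) = 7
  parser.gen = sub(7, -39) = 46
  cache.gen = max2(46, -4) = 46
  core.gen = min2(-35, 46) = -35
  beta.gen = add(-35, -11) = -46
  filter.gen = sub(-46, 46) = -92
  opt.gen = add(-92, -35) = -127

Propagation after the edit:
  amber.gen: runs — assets.txt 7->-5; result 20.
  router.gen: runs — amber.gen -28->20; assets.txt 7->-5; result 25.
  gamma.gen: runs — amber.gen -28->20; router.gen -35->25; result 20.
  patch.gen: runs — gamma.gen -35->20; result 16.
  north.gen: runs — patch.gen -39->16; assets.txt 7->-5; result -5.
  south.gen: runs — patch.gen -39->16; amber.gen -28->20; result -4.
  trace.gen: runs — north.gen -39->-5; assets.txt 7->-5; result -5.
  parser.gen: runs — trace.gen 7->-5; patch.gen -39->16; result -21.
  cache.gen: runs — parser.gen 46->-21; result -4.
  core.gen: runs — router.gen -35->25; cache.gen 46->-4; result -4.
  beta.gen: runs — core.gen -35->-4; south.gen -11->-4; result -8.
  filter.gen: runs — beta.gen -46->-8; parser.gen 46->-21; result 13.
  opt.gen: runs — filter.gen -92->13; core.gen -35->-4; result 9.

Target commands that run: amber.gen, beta.gen, cache.gen, core.gen, filter.gen, gamma.gen, north.gen, opt.gen, parser.gen, patch.gen, router.gen, south.gen, trace.gen — 13 in total.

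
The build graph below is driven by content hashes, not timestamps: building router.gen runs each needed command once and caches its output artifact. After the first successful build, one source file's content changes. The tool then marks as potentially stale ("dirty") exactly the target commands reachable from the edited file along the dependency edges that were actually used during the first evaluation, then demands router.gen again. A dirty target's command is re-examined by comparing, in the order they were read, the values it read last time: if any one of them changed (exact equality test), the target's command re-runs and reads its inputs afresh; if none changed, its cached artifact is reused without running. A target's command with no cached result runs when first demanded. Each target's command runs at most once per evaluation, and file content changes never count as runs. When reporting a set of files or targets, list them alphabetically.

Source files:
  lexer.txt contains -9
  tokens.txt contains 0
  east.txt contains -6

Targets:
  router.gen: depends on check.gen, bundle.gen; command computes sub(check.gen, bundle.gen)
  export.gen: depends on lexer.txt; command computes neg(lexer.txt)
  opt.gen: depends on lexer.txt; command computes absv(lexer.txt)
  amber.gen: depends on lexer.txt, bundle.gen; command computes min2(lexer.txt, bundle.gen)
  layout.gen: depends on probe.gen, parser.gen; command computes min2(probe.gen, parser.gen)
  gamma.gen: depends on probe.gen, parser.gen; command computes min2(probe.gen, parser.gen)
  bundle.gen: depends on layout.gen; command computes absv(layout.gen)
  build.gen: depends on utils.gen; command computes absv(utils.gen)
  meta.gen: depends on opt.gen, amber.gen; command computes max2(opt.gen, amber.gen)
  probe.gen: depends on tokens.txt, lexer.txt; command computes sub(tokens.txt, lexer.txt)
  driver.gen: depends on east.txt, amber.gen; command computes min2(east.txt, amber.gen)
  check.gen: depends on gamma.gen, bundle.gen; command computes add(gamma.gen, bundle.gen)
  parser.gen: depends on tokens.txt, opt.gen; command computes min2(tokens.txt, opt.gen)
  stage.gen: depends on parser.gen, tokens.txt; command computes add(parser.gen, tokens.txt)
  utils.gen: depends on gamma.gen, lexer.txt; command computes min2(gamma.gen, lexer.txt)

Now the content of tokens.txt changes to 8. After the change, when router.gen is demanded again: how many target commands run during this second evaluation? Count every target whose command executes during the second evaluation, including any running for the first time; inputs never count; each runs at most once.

Initial pass — values computed on the first demand:
  opt.gen = absv(-9) = 9
  parser.gen = min2(0, 9) = 0
  probe.gen = sub(0, -9) = 9
  gamma.gen = min2(9, 0) = 0
  layout.gen = min2(9, 0) = 0
  bundle.gen = absv(0) = 0
  check.gen = add(0, 0) = 0
  router.gen = sub(0, 0) = 0

Second demand — change propagation:
  parser.gen: re-runs because tokens.txt 0->8; new result 8.
  probe.gen: re-runs because tokens.txt 0->8; new result 17.
  gamma.gen: re-runs because probe.gen 9->17; parser.gen 0->8; new result 8.
  layout.gen: re-runs because probe.gen 9->17; parser.gen 0->8; new result 8.
  bundle.gen: re-runs because layout.gen 0->8; new result 8.
  check.gen: re-runs because gamma.gen 0->8; bundle.gen 0->8; new result 16.
  router.gen: re-runs because check.gen 0->16; bundle.gen 0->8; new result 8.

Run set: bundle.gen, check.gen, gamma.gen, layout.gen, parser.gen, probe.gen, router.gen (7 run).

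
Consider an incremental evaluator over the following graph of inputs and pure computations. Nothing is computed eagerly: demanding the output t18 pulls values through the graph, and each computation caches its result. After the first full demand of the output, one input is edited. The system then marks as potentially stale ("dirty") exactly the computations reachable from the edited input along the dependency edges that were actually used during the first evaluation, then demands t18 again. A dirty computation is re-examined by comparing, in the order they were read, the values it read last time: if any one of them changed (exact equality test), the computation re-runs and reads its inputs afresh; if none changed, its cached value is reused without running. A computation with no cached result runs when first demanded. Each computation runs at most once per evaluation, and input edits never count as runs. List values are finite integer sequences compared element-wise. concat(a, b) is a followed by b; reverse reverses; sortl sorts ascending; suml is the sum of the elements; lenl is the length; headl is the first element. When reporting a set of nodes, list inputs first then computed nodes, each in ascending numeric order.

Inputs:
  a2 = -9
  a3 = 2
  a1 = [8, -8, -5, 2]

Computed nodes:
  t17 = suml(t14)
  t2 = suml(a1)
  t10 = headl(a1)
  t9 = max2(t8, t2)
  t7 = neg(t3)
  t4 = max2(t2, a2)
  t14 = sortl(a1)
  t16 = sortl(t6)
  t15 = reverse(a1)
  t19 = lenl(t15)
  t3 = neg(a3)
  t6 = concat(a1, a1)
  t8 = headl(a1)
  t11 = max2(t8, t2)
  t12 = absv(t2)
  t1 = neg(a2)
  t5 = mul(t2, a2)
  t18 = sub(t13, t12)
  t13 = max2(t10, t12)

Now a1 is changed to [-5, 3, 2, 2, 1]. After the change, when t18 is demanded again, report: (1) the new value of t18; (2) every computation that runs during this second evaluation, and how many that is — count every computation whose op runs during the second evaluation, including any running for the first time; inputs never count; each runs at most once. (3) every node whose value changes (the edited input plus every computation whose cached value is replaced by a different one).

Initial pass — values computed on the first demand:
  t2 = suml([8, -8, -5, 2]) = -3
  t10 = headl([8, -8, -5, 2]) = 8
  t12 = absv(-3) = 3
  t13 = max2(8, 3) = 8
  t18 = sub(8, 3) = 5

Second demand — change propagation:
  t2: re-runs because a1 [8, -8, -5, 2]->[-5, 3, 2, 2, 1]; new result 3.
  t10: re-runs because a1 [8, -8, -5, 2]->[-5, 3, 2, 2, 1]; new result -5.
  t12: re-runs because t2 -3->3; new result 3 (unchanged).
  t13: re-runs because t10 8->-5; new result 3.
  t18: re-runs because t13 8->3; new result 0.

t18 now evaluates to 0.
Run set: t2, t10, t12, t13, t18 (5 run).
Changed values: a1, t2, t10, t13, t18.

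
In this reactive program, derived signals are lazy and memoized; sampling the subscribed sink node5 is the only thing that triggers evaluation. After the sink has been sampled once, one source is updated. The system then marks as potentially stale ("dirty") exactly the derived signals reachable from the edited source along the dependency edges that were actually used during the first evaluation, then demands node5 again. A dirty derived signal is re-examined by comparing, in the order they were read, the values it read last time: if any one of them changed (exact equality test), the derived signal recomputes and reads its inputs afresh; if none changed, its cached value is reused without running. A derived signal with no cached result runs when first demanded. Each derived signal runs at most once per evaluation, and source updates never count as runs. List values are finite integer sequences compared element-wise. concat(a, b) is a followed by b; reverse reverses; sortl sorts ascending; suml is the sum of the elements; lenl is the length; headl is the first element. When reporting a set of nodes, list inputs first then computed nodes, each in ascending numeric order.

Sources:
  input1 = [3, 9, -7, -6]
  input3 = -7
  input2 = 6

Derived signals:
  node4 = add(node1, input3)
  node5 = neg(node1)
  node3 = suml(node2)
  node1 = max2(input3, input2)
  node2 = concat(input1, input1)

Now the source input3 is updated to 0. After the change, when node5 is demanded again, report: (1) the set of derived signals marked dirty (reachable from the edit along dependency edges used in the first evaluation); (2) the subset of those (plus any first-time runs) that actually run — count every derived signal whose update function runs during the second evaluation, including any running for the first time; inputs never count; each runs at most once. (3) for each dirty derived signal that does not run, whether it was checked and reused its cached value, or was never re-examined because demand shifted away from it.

First demand of the output computes:
  node1 = max2(-7, 6) = 6
  node5 = neg(6) = -6

After the edit, cleaning proceeds:
  node1: a read changed (input3 -7->0) — executes, giving 6 — identical to its old value.
  node5: dirty, but its reads are unchanged (node1 unchanged); cached -6 stands.

Note the absorption at node1: it re-runs yet its value is the same, leaving the output's value untouched.

The edit dirties: node1, node5.
1 derived signals run: node1.
Cache hits after checking: node5.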